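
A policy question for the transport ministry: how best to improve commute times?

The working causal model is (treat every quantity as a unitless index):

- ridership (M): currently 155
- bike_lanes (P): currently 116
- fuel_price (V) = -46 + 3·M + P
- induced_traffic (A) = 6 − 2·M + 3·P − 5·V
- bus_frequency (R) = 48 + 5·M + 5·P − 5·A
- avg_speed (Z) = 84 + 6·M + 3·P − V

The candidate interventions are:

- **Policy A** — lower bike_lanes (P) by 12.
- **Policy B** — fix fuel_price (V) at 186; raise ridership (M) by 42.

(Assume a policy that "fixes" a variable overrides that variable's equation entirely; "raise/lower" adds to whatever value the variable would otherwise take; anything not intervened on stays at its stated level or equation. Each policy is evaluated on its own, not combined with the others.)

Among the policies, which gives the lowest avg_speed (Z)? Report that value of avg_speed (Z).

Policy A (P − 12):
  M = 155
  P = 116 − 12 = 104
  V = -46 + 3·155 + 104 = 523
  Z = 84 + 6·155 + 3·104 − 523 = 803
Policy B (V := 186, M + 42):
  M = 155 + 42 = 197
  P = 116
  V = 186
  Z = 84 + 6·197 + 3·116 − 186 = 1428
Comparing — Policy A: Z=803, Policy B: Z=1428. Lowest is 803 (Policy A).

803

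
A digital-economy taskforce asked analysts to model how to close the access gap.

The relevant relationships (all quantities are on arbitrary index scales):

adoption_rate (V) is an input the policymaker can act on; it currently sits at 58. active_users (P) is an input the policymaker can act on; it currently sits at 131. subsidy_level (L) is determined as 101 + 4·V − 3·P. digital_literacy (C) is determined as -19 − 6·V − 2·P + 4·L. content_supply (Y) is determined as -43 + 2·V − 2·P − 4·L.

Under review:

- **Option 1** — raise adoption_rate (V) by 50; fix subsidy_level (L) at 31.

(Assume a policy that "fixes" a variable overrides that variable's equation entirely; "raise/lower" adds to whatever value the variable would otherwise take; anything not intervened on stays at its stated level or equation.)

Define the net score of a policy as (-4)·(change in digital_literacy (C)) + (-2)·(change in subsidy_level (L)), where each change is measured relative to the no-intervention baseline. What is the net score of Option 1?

Baseline:
  V = 58
  P = 131
  L = 101 + 4·58 − 3·131 = -60
  C = -19 − 6·58 − 2·131 + 4·(-60) = -869
Option 1 (V + 50, L := 31):
  V = 58 + 50 = 108
  P = 131
  L = 31
  C = -19 − 6·108 − 2·131 + 4·31 = -805
ΔC = -805 − (-869) = 64; ΔL = 31 − (-60) = 91
Score = (-4)·64 + (-2)·91 = -438

-438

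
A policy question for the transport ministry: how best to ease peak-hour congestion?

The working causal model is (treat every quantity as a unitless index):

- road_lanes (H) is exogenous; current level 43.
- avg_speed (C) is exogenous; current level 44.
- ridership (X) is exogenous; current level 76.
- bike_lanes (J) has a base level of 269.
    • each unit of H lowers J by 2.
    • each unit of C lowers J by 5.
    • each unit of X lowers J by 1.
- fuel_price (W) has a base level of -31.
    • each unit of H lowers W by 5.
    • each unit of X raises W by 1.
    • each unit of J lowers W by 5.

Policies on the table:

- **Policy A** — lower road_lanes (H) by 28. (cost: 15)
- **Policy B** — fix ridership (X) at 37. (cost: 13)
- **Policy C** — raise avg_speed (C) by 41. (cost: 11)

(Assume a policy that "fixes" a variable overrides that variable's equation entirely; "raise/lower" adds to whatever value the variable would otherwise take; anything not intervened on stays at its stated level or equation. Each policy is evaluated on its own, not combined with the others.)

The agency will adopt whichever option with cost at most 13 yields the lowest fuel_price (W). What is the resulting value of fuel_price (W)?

161

Policy B (X := 37):
  H = 43
  C = 44
  X = 37
  J = 269 − 2·43 − 5·44 − 37 = -74
  W = -31 − 5·43 + 37 − 5·(-74) = 161
Policy C (C + 41):
  H = 43
  C = 44 + 41 = 85
  X = 76
  J = 269 − 2·43 − 5·85 − 76 = -318
  W = -31 − 5·43 + 76 − 5·(-318) = 1420
Comparing — Policy B: W=161, Policy C: W=1420. Lowest is 161 (Policy B).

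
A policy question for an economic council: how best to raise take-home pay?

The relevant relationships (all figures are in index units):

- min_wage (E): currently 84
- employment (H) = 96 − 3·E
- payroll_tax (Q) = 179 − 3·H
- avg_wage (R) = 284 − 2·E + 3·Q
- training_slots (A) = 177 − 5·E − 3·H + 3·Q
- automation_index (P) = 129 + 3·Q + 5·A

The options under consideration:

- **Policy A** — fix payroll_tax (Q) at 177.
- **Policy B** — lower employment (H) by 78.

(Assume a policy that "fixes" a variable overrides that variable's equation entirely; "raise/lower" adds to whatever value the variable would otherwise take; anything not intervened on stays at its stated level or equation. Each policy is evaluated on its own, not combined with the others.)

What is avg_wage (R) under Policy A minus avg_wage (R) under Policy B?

Policy A (Q := 177):
  E = 84
  H = 96 − 3·84 = -156
  Q = 177
  R = 284 − 2·84 + 3·177 = 647
Policy B (H − 78):
  E = 84
  H = 96 − 3·84 (−78 from intervention) = -234
  Q = 179 − 3·(-234) = 881
  R = 284 − 2·84 + 3·881 = 2759
R: 647 − 2759 = -2112

-2112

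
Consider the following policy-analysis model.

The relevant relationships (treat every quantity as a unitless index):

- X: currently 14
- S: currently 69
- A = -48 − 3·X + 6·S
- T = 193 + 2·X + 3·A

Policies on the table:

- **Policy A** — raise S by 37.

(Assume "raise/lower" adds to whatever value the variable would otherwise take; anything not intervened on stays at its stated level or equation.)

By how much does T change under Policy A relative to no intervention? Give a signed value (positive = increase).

666

Baseline:
  X = 14
  S = 69
  A = -48 − 3·14 + 6·69 = 324
  T = 193 + 2·14 + 3·324 = 1193
Policy A (S + 37):
  X = 14
  S = 69 + 37 = 106
  A = -48 − 3·14 + 6·106 = 546
  T = 193 + 2·14 + 3·546 = 1859
Change in T: 1859 − 1193 = 666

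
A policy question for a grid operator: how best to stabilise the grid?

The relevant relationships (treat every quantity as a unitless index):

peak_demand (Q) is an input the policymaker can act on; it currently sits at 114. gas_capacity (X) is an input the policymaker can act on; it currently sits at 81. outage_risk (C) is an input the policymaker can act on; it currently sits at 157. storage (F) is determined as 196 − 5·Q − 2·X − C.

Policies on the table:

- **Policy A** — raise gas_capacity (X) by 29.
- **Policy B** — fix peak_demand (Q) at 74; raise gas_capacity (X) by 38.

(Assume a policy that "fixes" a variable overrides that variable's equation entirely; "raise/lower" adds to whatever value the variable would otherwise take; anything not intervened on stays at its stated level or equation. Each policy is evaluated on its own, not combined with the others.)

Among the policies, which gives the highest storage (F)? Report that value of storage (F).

Policy A (X + 29):
  Q = 114
  X = 81 + 29 = 110
  C = 157
  F = 196 − 5·114 − 2·110 − 157 = -751
Policy B (Q := 74, X + 38):
  Q = 74
  X = 81 + 38 = 119
  C = 157
  F = 196 − 5·74 − 2·119 − 157 = -569
Comparing — Policy A: F=-751, Policy B: F=-569. Highest is -569 (Policy B).

-569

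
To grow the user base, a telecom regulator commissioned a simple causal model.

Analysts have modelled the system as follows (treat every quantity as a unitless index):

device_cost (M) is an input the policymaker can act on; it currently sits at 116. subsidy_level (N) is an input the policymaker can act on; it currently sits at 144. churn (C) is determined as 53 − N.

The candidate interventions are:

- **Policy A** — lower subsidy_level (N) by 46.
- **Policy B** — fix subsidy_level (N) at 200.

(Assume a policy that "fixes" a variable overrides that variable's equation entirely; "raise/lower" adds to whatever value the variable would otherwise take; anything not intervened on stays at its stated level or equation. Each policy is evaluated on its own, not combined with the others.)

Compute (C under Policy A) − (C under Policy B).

102

Policy A (N − 46):
  N = 144 − 46 = 98
  C = 53 − 98 = -45
Policy B (N := 200):
  N = 200
  C = 53 − 200 = -147
C: -45 − (-147) = 102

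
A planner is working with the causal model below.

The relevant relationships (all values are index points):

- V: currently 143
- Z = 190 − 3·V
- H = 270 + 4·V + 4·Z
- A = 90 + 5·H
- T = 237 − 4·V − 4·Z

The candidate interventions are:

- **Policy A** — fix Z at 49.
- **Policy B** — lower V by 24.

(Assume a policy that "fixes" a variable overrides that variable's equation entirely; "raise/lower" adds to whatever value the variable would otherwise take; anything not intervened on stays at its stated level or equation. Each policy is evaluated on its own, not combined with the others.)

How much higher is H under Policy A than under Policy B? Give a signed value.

Policy A (Z := 49):
  V = 143
  Z = 49
  H = 270 + 4·143 + 4·49 = 1038
Policy B (V − 24):
  V = 143 − 24 = 119
  Z = 190 − 3·119 = -167
  H = 270 + 4·119 + 4·(-167) = 78
H: 1038 − 78 = 960

960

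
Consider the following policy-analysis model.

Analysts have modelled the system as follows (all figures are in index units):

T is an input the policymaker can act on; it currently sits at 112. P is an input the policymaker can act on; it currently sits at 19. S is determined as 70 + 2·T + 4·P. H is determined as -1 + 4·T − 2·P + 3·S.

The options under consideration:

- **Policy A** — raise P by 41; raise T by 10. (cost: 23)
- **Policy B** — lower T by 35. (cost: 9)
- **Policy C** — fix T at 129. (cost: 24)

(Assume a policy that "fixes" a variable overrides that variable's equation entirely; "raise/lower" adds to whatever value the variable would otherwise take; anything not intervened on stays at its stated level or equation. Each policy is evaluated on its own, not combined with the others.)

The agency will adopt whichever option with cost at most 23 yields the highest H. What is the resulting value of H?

Policy A (P + 41, T + 10):
  T = 112 + 10 = 122
  P = 19 + 41 = 60
  S = 70 + 2·122 + 4·60 = 554
  H = -1 + 4·122 − 2·60 + 3·554 = 2029
Policy B (T − 35):
  T = 112 − 35 = 77
  P = 19
  S = 70 + 2·77 + 4·19 = 300
  H = -1 + 4·77 − 2·19 + 3·300 = 1169
Comparing — Policy A: H=2029, Policy B: H=1169. Highest is 2029 (Policy A).

2029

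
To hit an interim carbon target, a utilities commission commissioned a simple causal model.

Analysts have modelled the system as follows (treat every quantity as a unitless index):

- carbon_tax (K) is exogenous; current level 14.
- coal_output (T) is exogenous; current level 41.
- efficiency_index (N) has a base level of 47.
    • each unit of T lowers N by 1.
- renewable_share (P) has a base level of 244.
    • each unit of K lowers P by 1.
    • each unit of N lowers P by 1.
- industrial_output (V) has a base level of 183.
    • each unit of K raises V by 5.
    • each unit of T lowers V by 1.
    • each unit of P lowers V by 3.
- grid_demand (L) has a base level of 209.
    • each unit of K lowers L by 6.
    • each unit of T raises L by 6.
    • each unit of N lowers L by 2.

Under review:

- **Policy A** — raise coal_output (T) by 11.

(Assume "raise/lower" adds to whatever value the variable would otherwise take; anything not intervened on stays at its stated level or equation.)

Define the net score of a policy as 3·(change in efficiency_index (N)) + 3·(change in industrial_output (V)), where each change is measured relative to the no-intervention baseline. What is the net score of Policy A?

Baseline:
  K = 14
  T = 41
  N = 47 − 41 = 6
  P = 244 − 14 − 6 = 224
  V = 183 + 5·14 − 41 − 3·224 = -460
Policy A (T + 11):
  K = 14
  T = 41 + 11 = 52
  N = 47 − 52 = -5
  P = 244 − 14 − (-5) = 235
  V = 183 + 5·14 − 52 − 3·235 = -504
ΔN = -5 − 6 = -11; ΔV = -504 − (-460) = -44
Score = 3·(-11) + 3·(-44) = -165

-165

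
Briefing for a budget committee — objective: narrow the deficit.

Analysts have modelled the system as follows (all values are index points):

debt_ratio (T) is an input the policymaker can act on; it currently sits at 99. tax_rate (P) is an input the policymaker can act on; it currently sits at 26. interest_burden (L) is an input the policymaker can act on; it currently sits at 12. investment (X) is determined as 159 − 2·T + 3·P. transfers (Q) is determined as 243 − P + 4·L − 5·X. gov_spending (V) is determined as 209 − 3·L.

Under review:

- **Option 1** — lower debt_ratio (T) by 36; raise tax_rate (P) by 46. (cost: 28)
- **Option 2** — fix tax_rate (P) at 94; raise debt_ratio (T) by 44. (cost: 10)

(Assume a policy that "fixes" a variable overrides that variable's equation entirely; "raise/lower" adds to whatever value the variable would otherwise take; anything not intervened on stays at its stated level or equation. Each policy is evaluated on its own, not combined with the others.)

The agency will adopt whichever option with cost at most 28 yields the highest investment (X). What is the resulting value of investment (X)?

Option 1 (T − 36, P + 46):
  T = 99 − 36 = 63
  P = 26 + 46 = 72
  X = 159 − 2·63 + 3·72 = 249
Option 2 (P := 94, T + 44):
  T = 99 + 44 = 143
  P = 94
  X = 159 − 2·143 + 3·94 = 155
Comparing — Option 1: X=249, Option 2: X=155. Highest is 249 (Option 1).

249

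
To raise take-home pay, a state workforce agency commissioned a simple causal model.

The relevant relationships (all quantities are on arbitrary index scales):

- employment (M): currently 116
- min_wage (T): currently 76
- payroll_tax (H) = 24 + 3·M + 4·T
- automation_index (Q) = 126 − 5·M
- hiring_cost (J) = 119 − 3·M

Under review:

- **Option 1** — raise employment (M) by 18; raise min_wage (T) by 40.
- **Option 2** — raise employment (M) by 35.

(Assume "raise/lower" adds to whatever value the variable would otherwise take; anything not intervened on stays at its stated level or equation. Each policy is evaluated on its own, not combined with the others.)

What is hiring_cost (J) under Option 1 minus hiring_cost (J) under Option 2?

Option 1 (M + 18, T + 40):
  M = 116 + 18 = 134
  J = 119 − 3·134 = -283
Option 2 (M + 35):
  M = 116 + 35 = 151
  J = 119 − 3·151 = -334
J: -283 − (-334) = 51

51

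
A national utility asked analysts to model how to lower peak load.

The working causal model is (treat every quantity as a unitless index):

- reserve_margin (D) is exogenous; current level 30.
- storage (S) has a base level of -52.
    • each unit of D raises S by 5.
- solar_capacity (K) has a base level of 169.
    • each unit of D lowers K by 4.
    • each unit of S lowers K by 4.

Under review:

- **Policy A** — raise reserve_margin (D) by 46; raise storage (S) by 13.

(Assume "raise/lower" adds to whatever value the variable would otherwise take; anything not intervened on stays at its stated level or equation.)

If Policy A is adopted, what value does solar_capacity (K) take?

-1499

Policy A (D + 46, S + 13):
  D = 30 + 46 = 76
  S = -52 + 5·76 (+13 from intervention) = 341
  K = 169 − 4·76 − 4·341 = -1499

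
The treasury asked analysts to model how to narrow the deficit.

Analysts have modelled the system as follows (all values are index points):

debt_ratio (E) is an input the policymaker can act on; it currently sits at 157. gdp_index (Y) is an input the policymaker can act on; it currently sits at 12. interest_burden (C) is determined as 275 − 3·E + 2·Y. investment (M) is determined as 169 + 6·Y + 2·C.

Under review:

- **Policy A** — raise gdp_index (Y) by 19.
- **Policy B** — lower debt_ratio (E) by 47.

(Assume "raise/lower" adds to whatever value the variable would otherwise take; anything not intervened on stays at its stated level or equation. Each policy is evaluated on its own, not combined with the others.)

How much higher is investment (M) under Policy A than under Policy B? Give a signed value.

-92

Policy A (Y + 19):
  E = 157
  Y = 12 + 19 = 31
  C = 275 − 3·157 + 2·31 = -134
  M = 169 + 6·31 + 2·(-134) = 87
Policy B (E − 47):
  E = 157 − 47 = 110
  Y = 12
  C = 275 − 3·110 + 2·12 = -31
  M = 169 + 6·12 + 2·(-31) = 179
M: 87 − 179 = -92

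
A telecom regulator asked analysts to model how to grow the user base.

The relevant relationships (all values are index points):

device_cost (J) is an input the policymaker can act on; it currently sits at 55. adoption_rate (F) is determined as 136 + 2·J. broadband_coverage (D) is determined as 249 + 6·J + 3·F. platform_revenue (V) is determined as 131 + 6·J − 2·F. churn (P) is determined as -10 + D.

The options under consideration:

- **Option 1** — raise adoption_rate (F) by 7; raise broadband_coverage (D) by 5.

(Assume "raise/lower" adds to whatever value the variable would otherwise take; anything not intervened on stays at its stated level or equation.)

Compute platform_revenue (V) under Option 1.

Option 1 (F + 7, D + 5):
  J = 55
  F = 136 + 2·55 (+7 from intervention) = 253
  V = 131 + 6·55 − 2·253 = -45

-45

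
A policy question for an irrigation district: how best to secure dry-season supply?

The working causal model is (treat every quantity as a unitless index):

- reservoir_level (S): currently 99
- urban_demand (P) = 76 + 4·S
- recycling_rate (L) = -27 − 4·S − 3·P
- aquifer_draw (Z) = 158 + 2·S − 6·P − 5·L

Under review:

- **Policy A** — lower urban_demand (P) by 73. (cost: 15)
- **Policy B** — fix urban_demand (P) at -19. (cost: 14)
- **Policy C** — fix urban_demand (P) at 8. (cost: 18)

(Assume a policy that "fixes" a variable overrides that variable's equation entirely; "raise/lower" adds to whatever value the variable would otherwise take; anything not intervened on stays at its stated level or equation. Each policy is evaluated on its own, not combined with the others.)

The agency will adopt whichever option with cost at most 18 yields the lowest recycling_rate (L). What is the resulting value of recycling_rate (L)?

-1620

Policy A (P − 73):
  S = 99
  P = 76 + 4·99 (−73 from intervention) = 399
  L = -27 − 4·99 − 3·399 = -1620
Policy B (P := -19):
  S = 99
  P = -19
  L = -27 − 4·99 − 3·(-19) = -366
Policy C (P := 8):
  S = 99
  P = 8
  L = -27 − 4·99 − 3·8 = -447
Comparing — Policy A: L=-1620, Policy B: L=-366, Policy C: L=-447. Lowest is -1620 (Policy A).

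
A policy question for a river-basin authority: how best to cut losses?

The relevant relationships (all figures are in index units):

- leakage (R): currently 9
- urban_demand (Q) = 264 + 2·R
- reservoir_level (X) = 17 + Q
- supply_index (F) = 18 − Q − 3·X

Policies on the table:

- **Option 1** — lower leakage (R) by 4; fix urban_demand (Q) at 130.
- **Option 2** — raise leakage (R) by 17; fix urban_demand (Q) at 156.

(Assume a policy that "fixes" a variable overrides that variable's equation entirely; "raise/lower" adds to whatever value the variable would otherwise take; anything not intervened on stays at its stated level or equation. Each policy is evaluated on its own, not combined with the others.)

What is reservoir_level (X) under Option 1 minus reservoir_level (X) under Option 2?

-26

Option 1 (R − 4, Q := 130):
  R = 9 − 4 = 5
  Q = 130
  X = 17 + 130 = 147
Option 2 (R + 17, Q := 156):
  R = 9 + 17 = 26
  Q = 156
  X = 17 + 156 = 173
X: 147 − 173 = -26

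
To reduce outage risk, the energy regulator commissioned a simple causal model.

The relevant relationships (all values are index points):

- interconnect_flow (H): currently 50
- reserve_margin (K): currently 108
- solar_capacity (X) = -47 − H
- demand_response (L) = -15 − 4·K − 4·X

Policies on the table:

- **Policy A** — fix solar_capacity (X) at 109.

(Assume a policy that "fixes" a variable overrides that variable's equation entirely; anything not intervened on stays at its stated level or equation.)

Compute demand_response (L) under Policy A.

-883

Policy A (X := 109):
  H = 50
  K = 108
  X = 109
  L = -15 − 4·108 − 4·109 = -883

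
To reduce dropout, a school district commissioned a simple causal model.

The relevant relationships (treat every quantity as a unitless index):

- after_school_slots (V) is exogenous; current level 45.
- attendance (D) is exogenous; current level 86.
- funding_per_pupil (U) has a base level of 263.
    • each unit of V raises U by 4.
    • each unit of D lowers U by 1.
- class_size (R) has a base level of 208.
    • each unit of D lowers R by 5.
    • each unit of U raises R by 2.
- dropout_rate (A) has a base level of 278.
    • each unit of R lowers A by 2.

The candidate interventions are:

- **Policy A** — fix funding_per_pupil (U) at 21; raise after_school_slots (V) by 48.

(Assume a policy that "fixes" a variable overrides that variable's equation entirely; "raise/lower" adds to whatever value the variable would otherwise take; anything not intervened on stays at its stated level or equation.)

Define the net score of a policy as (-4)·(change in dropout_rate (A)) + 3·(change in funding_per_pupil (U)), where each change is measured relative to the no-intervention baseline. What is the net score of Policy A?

Baseline:
  V = 45
  D = 86
  U = 263 + 4·45 − 86 = 357
  R = 208 − 5·86 + 2·357 = 492
  A = 278 − 2·492 = -706
Policy A (U := 21, V + 48):
  V = 45 + 48 = 93
  D = 86
  U = 21
  R = 208 − 5·86 + 2·21 = -180
  A = 278 − 2·(-180) = 638
ΔA = 638 − (-706) = 1344; ΔU = 21 − 357 = -336
Score = (-4)·1344 + 3·(-336) = -6384

-6384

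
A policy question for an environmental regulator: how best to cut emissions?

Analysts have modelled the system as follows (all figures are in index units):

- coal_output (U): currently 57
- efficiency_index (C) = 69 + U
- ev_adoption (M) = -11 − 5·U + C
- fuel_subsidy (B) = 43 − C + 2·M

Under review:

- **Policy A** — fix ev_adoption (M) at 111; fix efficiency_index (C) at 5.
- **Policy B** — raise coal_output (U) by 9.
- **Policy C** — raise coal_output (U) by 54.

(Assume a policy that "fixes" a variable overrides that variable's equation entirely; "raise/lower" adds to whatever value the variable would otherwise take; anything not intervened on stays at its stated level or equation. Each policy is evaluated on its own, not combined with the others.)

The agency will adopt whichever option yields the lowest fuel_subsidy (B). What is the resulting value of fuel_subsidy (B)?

-909

Policy A (M := 111, C := 5):
  U = 57
  C = 5
  M = 111
  B = 43 − 5 + 2·111 = 260
Policy B (U + 9):
  U = 57 + 9 = 66
  C = 69 + 66 = 135
  M = -11 − 5·66 + 135 = -206
  B = 43 − 135 + 2·(-206) = -504
Policy C (U + 54):
  U = 57 + 54 = 111
  C = 69 + 111 = 180
  M = -11 − 5·111 + 180 = -386
  B = 43 − 180 + 2·(-386) = -909
Comparing — Policy A: B=260, Policy B: B=-504, Policy C: B=-909. Lowest is -909 (Policy C).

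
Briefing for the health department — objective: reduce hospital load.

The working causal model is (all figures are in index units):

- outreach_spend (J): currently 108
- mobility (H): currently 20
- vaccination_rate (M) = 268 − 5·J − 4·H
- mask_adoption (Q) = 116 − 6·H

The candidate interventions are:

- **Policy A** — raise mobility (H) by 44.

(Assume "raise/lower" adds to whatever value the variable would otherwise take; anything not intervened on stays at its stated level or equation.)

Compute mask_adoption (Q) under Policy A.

-268

Policy A (H + 44):
  H = 20 + 44 = 64
  Q = 116 − 6·64 = -268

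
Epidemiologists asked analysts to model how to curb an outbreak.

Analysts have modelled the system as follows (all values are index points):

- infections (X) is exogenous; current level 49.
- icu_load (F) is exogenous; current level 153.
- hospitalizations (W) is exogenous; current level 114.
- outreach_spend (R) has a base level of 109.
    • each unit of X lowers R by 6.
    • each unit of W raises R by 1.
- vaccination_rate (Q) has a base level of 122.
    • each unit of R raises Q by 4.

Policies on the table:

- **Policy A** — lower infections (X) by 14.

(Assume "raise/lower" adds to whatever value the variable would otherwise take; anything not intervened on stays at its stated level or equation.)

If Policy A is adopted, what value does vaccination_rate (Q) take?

Policy A (X − 14):
  X = 49 − 14 = 35
  W = 114
  R = 109 − 6·35 + 114 = 13
  Q = 122 + 4·13 = 174

174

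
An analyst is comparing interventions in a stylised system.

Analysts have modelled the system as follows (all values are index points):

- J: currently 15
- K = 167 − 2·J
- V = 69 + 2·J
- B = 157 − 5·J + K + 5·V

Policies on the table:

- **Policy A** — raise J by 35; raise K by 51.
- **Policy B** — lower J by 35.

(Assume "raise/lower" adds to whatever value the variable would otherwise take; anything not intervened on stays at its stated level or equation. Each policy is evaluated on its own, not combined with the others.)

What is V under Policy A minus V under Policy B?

140

Policy A (J + 35, K + 51):
  J = 15 + 35 = 50
  V = 69 + 2·50 = 169
Policy B (J − 35):
  J = 15 − 35 = -20
  V = 69 + 2·(-20) = 29
V: 169 − 29 = 140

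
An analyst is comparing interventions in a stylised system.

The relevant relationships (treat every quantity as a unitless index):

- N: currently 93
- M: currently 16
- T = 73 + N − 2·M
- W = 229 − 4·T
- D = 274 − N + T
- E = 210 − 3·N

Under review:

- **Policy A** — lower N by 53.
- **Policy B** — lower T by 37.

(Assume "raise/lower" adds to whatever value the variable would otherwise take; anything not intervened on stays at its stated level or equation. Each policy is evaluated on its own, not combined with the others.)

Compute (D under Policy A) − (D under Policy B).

37

Policy A (N − 53):
  N = 93 − 53 = 40
  M = 16
  T = 73 + 40 − 2·16 = 81
  D = 274 − 40 + 81 = 315
Policy B (T − 37):
  N = 93
  M = 16
  T = 73 + 93 − 2·16 (−37 from intervention) = 97
  D = 274 − 93 + 97 = 278
D: 315 − 278 = 37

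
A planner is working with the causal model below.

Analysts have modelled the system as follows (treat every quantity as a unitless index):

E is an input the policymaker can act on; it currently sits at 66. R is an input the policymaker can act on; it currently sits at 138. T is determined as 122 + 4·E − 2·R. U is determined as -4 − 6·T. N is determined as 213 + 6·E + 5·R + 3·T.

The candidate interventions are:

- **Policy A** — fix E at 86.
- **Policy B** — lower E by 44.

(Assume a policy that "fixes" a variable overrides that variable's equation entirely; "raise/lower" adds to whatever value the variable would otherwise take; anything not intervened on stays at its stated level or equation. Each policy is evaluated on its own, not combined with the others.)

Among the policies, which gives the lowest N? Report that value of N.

Policy A (E := 86):
  E = 86
  R = 138
  T = 122 + 4·86 − 2·138 = 190
  N = 213 + 6·86 + 5·138 + 3·190 = 1989
Policy B (E − 44):
  E = 66 − 44 = 22
  R = 138
  T = 122 + 4·22 − 2·138 = -66
  N = 213 + 6·22 + 5·138 + 3·(-66) = 837
Comparing — Policy A: N=1989, Policy B: N=837. Lowest is 837 (Policy B).

837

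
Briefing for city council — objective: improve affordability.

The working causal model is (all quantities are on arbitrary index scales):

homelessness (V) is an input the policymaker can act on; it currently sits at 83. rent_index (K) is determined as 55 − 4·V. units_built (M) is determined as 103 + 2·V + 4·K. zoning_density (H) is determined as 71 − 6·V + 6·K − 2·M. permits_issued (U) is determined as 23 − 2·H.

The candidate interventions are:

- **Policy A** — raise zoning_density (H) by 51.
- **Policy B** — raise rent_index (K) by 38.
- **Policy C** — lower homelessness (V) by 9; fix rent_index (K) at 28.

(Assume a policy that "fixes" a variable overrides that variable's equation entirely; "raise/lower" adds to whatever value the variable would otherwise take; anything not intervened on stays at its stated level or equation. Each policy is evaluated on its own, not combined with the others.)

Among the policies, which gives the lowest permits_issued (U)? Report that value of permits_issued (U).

743

Policy A (H + 51):
  V = 83
  K = 55 − 4·83 = -277
  M = 103 + 2·83 + 4·(-277) = -839
  H = 71 − 6·83 + 6·(-277) − 2·(-839) (+51 from intervention) = -360
  U = 23 − 2·(-360) = 743
Policy B (K + 38):
  V = 83
  K = 55 − 4·83 (+38 from intervention) = -239
  M = 103 + 2·83 + 4·(-239) = -687
  H = 71 − 6·83 + 6·(-239) − 2·(-687) = -487
  U = 23 − 2·(-487) = 997
Policy C (V − 9, K := 28):
  V = 83 − 9 = 74
  K = 28
  M = 103 + 2·74 + 4·28 = 363
  H = 71 − 6·74 + 6·28 − 2·363 = -931
  U = 23 − 2·(-931) = 1885
Comparing — Policy A: U=743, Policy B: U=997, Policy C: U=1885. Lowest is 743 (Policy A).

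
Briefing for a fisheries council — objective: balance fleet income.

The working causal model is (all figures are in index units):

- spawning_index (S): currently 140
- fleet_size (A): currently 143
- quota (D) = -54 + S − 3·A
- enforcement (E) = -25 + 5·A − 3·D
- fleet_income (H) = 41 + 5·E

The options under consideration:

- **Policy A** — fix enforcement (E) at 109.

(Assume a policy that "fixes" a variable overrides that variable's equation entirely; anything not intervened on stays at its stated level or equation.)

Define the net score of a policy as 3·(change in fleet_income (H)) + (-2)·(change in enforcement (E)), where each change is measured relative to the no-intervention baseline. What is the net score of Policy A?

-20930

Baseline:
  S = 140
  A = 143
  D = -54 + 140 − 3·143 = -343
  E = -25 + 5·143 − 3·(-343) = 1719
  H = 41 + 5·1719 = 8636
Policy A (E := 109):
  S = 140
  A = 143
  D = -54 + 140 − 3·143 = -343
  E = 109
  H = 41 + 5·109 = 586
ΔH = 586 − 8636 = -8050; ΔE = 109 − 1719 = -1610
Score = 3·(-8050) + (-2)·(-1610) = -20930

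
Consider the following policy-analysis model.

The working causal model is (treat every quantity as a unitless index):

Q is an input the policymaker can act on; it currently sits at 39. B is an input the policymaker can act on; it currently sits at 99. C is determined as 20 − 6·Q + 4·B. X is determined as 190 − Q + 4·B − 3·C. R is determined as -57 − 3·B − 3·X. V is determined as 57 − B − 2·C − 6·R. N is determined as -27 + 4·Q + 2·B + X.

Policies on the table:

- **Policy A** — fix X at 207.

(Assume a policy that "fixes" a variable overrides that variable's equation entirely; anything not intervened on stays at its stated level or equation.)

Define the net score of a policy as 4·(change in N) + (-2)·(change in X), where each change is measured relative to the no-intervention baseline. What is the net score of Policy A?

Baseline:
  Q = 39
  B = 99
  C = 20 − 6·39 + 4·99 = 182
  X = 190 − 39 + 4·99 − 3·182 = 1
  N = -27 + 4·39 + 2·99 + 1 = 328
Policy A (X := 207):
  Q = 39
  B = 99
  C = 20 − 6·39 + 4·99 = 182
  X = 207
  N = -27 + 4·39 + 2·99 + 207 = 534
ΔN = 534 − 328 = 206; ΔX = 207 − 1 = 206
Score = 4·206 + (-2)·206 = 412

412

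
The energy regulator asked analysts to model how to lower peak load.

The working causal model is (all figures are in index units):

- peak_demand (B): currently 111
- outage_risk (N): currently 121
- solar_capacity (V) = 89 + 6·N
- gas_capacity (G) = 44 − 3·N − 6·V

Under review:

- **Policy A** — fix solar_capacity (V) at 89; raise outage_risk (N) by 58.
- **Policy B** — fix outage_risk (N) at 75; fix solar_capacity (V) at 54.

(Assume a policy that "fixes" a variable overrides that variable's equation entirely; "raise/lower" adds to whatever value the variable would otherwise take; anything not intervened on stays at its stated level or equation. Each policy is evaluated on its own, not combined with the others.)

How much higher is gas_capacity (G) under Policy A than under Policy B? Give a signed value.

-522

Policy A (V := 89, N + 58):
  N = 121 + 58 = 179
  V = 89
  G = 44 − 3·179 − 6·89 = -1027
Policy B (N := 75, V := 54):
  N = 75
  V = 54
  G = 44 − 3·75 − 6·54 = -505
G: -1027 − (-505) = -522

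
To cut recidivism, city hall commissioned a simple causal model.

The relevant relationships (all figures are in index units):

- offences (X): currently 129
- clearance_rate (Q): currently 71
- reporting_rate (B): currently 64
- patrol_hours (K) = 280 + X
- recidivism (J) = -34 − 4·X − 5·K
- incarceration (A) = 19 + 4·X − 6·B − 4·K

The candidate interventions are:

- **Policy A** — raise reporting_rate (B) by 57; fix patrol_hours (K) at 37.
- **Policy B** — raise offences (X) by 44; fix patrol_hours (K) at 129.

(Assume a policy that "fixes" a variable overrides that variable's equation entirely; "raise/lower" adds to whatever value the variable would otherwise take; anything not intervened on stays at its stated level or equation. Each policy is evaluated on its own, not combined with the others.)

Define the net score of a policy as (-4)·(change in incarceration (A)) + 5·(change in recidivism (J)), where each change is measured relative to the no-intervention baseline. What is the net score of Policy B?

936

Baseline:
  X = 129
  B = 64
  K = 280 + 129 = 409
  J = -34 − 4·129 − 5·409 = -2595
  A = 19 + 4·129 − 6·64 − 4·409 = -1485
Policy B (X + 44, K := 129):
  X = 129 + 44 = 173
  B = 64
  K = 129
  J = -34 − 4·173 − 5·129 = -1371
  A = 19 + 4·173 − 6·64 − 4·129 = -189
ΔA = -189 − (-1485) = 1296; ΔJ = -1371 − (-2595) = 1224
Score = (-4)·1296 + 5·1224 = 936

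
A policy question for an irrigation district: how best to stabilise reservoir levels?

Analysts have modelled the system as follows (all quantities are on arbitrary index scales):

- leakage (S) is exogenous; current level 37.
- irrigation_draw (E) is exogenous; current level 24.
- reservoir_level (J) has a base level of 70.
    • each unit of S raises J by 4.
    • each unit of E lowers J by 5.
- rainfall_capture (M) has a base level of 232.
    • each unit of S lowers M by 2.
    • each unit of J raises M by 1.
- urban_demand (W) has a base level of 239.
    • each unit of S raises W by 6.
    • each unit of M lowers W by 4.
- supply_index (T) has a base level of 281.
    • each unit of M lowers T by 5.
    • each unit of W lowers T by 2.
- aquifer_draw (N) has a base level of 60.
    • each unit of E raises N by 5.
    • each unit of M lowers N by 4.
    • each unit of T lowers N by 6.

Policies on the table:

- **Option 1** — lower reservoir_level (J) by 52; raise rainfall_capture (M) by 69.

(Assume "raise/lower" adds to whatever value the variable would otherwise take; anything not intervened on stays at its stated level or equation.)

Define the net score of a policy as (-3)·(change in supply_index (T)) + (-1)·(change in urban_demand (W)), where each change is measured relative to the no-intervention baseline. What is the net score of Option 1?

-85

Baseline:
  S = 37
  E = 24
  J = 70 + 4·37 − 5·24 = 98
  M = 232 − 2·37 + 98 = 256
  W = 239 + 6·37 − 4·256 = -563
  T = 281 − 5·256 − 2·(-563) = 127
Option 1 (J − 52, M + 69):
  S = 37
  E = 24
  J = 70 + 4·37 − 5·24 (−52 from intervention) = 46
  M = 232 − 2·37 + 46 (+69 from intervention) = 273
  W = 239 + 6·37 − 4·273 = -631
  T = 281 − 5·273 − 2·(-631) = 178
ΔT = 178 − 127 = 51; ΔW = -631 − (-563) = -68
Score = (-3)·51 + (-1)·(-68) = -85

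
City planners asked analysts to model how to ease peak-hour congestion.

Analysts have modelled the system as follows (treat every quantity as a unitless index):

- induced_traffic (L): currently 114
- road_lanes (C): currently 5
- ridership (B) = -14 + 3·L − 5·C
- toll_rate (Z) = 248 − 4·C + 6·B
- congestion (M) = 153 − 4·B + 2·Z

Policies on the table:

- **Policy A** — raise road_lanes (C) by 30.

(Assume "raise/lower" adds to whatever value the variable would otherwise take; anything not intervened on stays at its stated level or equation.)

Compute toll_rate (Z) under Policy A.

Policy A (C + 30):
  L = 114
  C = 5 + 30 = 35
  B = -14 + 3·114 − 5·35 = 153
  Z = 248 − 4·35 + 6·153 = 1026

1026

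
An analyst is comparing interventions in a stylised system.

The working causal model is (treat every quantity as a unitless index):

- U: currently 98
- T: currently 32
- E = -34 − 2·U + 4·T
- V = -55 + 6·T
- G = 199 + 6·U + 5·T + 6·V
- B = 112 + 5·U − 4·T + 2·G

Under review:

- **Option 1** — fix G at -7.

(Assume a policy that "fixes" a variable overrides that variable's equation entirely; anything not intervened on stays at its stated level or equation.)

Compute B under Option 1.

Option 1 (G := -7):
  U = 98
  T = 32
  V = -55 + 6·32 = 137
  G = -7
  B = 112 + 5·98 − 4·32 + 2·(-7) = 460

460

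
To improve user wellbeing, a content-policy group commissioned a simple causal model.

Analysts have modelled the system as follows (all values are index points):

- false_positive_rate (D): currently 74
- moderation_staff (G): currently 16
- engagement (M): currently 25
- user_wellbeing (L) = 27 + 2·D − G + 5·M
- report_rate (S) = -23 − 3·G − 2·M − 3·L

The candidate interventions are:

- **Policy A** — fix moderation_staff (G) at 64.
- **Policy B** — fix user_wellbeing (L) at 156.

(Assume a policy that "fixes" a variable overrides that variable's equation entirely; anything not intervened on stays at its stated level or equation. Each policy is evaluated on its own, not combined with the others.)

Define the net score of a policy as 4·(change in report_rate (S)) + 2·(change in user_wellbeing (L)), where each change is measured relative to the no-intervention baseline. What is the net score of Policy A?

Baseline:
  D = 74
  G = 16
  M = 25
  L = 27 + 2·74 − 16 + 5·25 = 284
  S = -23 − 3·16 − 2·25 − 3·284 = -973
Policy A (G := 64):
  D = 74
  G = 64
  M = 25
  L = 27 + 2·74 − 64 + 5·25 = 236
  S = -23 − 3·64 − 2·25 − 3·236 = -973
ΔS = -973 − (-973) = 0; ΔL = 236 − 284 = -48
Score = 4·0 + 2·(-48) = -96

-96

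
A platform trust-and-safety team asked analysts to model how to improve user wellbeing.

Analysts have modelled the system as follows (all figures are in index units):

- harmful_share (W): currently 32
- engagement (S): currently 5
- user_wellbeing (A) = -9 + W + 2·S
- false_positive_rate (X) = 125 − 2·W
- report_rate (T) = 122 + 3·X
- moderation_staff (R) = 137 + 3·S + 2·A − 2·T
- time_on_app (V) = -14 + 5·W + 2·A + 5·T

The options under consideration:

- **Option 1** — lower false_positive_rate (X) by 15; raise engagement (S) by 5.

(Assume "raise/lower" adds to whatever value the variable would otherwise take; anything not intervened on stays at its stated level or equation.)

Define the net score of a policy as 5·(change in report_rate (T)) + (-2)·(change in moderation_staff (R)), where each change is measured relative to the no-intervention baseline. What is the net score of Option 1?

-475

Baseline:
  W = 32
  S = 5
  A = -9 + 32 + 2·5 = 33
  X = 125 − 2·32 = 61
  T = 122 + 3·61 = 305
  R = 137 + 3·5 + 2·33 − 2·305 = -392
Option 1 (X − 15, S + 5):
  W = 32
  S = 5 + 5 = 10
  A = -9 + 32 + 2·10 = 43
  X = 125 − 2·32 (−15 from intervention) = 46
  T = 122 + 3·46 = 260
  R = 137 + 3·10 + 2·43 − 2·260 = -267
ΔT = 260 − 305 = -45; ΔR = -267 − (-392) = 125
Score = 5·(-45) + (-2)·125 = -475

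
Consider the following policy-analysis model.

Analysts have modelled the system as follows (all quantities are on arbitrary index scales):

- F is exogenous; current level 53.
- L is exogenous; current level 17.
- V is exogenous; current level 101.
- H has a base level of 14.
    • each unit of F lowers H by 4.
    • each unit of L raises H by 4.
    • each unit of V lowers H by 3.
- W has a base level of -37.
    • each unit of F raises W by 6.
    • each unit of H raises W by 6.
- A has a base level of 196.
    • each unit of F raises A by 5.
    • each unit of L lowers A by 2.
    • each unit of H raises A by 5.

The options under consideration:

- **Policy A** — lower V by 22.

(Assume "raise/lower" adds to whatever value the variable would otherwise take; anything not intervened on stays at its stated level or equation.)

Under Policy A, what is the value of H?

Policy A (V − 22):
  F = 53
  L = 17
  V = 101 − 22 = 79
  H = 14 − 4·53 + 4·17 − 3·79 = -367

-367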